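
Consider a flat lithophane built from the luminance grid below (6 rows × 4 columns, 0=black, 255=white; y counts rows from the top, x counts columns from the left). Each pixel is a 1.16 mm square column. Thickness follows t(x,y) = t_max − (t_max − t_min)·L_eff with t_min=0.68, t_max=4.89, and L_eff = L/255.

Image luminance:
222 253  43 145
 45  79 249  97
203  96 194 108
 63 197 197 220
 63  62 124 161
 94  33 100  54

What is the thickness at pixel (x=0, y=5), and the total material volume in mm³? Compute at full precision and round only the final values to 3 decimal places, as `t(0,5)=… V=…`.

t(0,5)=3.338 V=89.007

span = t_max - t_min = 4.89 - 0.68 = 4.210
L(0,5) = 94, L_eff = 94/255 = 0.368627
t(0,5) = 4.89 - 4.210·0.368627 = 3.338
Σt over all 6·4 pixels = 281123/4250 ≈ 66.1465882
V = pitch²·Σt = 1.16²·281123/4250 = 89.007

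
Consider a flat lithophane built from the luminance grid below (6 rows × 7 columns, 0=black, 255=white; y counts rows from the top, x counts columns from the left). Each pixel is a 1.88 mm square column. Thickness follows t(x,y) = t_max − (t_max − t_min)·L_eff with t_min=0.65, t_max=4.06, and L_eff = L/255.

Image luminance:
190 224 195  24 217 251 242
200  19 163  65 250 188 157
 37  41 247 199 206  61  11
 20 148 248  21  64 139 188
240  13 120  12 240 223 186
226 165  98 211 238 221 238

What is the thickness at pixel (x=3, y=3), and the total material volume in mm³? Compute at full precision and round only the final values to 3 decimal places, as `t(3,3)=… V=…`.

span = t_max - t_min = 4.06 - 0.65 = 3.410
L(3,3) = 21, L_eff = 21/255 = 0.082353
t(3,3) = 4.06 - 3.410·0.082353 = 3.779
Σt over all 6·7 pixels = 1075087/12750 ≈ 84.3205490
V = pitch²·Σt = 1.88²·1075087/12750 = 298.023

t(3,3)=3.779 V=298.023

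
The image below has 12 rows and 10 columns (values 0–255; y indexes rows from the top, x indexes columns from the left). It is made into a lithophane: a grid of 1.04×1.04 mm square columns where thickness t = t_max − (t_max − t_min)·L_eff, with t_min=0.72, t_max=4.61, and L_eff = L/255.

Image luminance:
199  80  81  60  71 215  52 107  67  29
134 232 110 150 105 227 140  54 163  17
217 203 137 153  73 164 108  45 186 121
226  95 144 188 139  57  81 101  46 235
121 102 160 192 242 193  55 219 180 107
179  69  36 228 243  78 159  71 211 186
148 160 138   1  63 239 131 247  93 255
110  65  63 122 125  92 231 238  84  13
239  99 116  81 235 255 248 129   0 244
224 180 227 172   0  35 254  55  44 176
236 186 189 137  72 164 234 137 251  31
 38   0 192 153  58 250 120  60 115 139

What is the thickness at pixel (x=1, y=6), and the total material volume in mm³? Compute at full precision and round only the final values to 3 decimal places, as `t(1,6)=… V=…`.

t(1,6)=2.169 V=327.152

span = t_max - t_min = 4.61 - 0.72 = 3.890
L(1,6) = 160, L_eff = 160/255 = 0.627451
t(1,6) = 4.61 - 3.890·0.627451 = 2.169
Σt over all 12·10 pixels = 1928249/6375 ≈ 302.4704314
V = pitch²·Σt = 1.04²·1928249/6375 = 327.152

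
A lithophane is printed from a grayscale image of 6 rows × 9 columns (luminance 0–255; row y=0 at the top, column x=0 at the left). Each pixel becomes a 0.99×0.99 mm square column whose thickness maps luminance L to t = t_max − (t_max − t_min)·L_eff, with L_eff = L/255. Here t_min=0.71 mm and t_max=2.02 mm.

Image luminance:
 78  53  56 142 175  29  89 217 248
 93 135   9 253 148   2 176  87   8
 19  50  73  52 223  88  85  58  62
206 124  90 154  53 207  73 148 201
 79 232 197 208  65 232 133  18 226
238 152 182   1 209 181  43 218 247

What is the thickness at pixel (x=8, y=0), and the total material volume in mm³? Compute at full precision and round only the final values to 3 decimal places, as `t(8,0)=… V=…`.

span = t_max - t_min = 2.02 - 0.71 = 1.310
L(8,0) = 248, L_eff = 248/255 = 0.972549
t(8,0) = 2.02 - 1.310·0.972549 = 0.746
Σt over all 6·9 pixels = 125831/1700 ≈ 74.0182353
V = pitch²·Σt = 0.99²·125831/1700 = 72.545

t(8,0)=0.746 V=72.545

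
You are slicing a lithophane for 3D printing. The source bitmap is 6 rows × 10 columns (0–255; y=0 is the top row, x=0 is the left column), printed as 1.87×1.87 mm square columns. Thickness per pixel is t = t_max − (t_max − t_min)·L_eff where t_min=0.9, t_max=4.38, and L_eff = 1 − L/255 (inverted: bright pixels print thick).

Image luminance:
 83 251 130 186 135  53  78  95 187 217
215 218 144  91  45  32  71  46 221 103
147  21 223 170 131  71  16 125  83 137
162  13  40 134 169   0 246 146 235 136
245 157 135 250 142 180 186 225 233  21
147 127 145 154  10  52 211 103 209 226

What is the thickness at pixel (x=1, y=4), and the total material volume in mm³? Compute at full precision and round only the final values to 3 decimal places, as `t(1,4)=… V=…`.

span = t_max - t_min = 4.38 - 0.9 = 3.480
L(1,4) = 157, L_eff = 1 - 157/255 = 0.384314 (inverted)
t(1,4) = 4.38 - 3.480·0.384314 = 3.043
Σt over all 6·10 pixels = 351506/2125 ≈ 165.4145882
V = pitch²·Σt = 1.87²·351506/2125 = 578.438

t(1,4)=3.043 V=578.438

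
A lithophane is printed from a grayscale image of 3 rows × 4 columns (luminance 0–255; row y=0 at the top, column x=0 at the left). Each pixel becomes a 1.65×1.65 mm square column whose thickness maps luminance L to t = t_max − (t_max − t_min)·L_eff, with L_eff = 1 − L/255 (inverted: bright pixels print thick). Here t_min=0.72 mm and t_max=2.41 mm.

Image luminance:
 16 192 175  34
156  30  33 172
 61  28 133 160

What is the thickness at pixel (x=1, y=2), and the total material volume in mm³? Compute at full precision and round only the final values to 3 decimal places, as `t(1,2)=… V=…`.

span = t_max - t_min = 2.41 - 0.72 = 1.690
L(1,2) = 28, L_eff = 1 - 28/255 = 0.890196 (inverted)
t(1,2) = 2.41 - 1.690·0.890196 = 0.906
Σt over all 3·4 pixels = 2479/150 ≈ 16.5266667
V = pitch²·Σt = 1.65²·2479/150 = 44.994

t(1,2)=0.906 V=44.994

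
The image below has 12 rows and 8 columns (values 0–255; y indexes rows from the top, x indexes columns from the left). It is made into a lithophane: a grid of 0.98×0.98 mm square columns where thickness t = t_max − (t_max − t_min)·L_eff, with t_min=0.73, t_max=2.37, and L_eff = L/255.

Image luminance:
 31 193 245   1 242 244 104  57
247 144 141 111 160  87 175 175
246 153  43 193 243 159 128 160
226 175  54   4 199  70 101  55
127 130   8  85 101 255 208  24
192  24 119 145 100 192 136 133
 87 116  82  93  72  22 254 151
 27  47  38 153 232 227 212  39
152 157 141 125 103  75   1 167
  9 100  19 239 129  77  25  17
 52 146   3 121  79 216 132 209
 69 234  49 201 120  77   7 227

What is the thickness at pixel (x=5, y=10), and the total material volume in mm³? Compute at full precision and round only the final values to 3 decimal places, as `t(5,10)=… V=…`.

t(5,10)=0.981 V=145.162

span = t_max - t_min = 2.37 - 0.73 = 1.640
L(5,10) = 216, L_eff = 216/255 = 0.847059
t(5,10) = 2.37 - 1.640·0.847059 = 0.981
Σt over all 12·8 pixels = 192713/1275 ≈ 151.1474510
V = pitch²·Σt = 0.98²·192713/1275 = 145.162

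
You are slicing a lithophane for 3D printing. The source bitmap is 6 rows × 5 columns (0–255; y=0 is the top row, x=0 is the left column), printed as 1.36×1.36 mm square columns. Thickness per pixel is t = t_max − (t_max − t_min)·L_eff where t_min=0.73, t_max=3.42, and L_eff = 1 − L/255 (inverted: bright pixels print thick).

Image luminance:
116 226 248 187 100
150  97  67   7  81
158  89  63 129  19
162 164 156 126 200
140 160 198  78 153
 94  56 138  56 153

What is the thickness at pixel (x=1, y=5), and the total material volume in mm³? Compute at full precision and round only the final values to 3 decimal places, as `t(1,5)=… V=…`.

span = t_max - t_min = 3.42 - 0.73 = 2.690
L(1,5) = 56, L_eff = 1 - 56/255 = 0.780392 (inverted)
t(1,5) = 3.42 - 2.690·0.780392 = 1.321
Σt over all 6·5 pixels = 524283/8500 ≈ 61.6803529
V = pitch²·Σt = 1.36²·524283/8500 = 114.084

t(1,5)=1.321 V=114.084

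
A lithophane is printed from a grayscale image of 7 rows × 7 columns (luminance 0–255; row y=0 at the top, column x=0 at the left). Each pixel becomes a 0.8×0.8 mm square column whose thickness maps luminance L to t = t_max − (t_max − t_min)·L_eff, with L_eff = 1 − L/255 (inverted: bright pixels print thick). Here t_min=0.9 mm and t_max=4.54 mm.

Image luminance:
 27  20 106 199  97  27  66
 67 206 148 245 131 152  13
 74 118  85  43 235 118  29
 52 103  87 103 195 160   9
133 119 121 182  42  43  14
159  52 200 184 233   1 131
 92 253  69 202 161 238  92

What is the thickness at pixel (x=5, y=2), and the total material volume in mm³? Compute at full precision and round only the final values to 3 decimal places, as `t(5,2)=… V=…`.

span = t_max - t_min = 4.54 - 0.9 = 3.640
L(5,2) = 118, L_eff = 1 - 118/255 = 0.537255 (inverted)
t(5,2) = 4.54 - 3.640·0.537255 = 2.584
Σt over all 7·7 pixels = 1588027/12750 ≈ 124.5511373
V = pitch²·Σt = 0.8²·1588027/12750 = 79.713

t(5,2)=2.584 V=79.713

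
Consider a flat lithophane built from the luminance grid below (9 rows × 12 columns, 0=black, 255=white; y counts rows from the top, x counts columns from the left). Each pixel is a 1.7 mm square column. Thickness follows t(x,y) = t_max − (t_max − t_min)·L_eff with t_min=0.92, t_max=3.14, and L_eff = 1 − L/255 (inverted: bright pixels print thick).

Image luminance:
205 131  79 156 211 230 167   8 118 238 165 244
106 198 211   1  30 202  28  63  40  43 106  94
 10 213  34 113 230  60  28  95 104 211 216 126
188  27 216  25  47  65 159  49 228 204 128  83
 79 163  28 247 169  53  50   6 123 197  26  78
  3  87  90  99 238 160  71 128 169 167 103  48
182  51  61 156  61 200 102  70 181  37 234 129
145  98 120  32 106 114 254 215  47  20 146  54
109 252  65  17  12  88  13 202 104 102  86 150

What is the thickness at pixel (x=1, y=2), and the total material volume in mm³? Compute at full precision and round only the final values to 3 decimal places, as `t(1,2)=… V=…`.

t(1,2)=2.774 V=602.405

span = t_max - t_min = 3.14 - 0.92 = 2.220
L(1,2) = 213, L_eff = 1 - 213/255 = 0.164706 (inverted)
t(1,2) = 3.14 - 2.220·0.164706 = 2.774
Σt over all 9·12 pixels = 88589/425 ≈ 208.4447059
V = pitch²·Σt = 1.7²·88589/425 = 602.405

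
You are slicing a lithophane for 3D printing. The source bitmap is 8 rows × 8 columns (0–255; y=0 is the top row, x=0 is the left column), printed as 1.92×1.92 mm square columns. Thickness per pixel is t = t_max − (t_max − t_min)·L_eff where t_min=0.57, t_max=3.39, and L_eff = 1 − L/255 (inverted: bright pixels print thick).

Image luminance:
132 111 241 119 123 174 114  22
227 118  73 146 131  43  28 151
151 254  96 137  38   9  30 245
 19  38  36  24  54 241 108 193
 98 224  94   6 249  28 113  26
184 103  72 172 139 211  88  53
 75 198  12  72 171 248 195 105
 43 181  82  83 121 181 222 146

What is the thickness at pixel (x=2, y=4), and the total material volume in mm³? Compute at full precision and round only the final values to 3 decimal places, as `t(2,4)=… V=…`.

span = t_max - t_min = 3.39 - 0.57 = 2.820
L(2,4) = 94, L_eff = 1 - 94/255 = 0.631373 (inverted)
t(2,4) = 3.39 - 2.820·0.631373 = 1.610
Σt over all 8·8 pixels = 513227/4250 ≈ 120.7592941
V = pitch²·Σt = 1.92²·513227/4250 = 445.167

t(2,4)=1.610 V=445.167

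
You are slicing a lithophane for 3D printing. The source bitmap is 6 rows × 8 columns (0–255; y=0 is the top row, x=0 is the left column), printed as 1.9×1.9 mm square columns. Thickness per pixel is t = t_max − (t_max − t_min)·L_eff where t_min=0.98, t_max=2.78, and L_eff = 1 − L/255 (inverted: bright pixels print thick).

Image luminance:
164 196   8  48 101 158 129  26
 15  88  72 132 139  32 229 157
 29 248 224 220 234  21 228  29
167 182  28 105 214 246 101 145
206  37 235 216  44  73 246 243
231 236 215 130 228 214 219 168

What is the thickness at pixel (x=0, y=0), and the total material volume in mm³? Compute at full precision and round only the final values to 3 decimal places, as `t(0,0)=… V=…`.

t(0,0)=2.138 V=349.618

span = t_max - t_min = 2.78 - 0.98 = 1.800
L(0,0) = 164, L_eff = 1 - 164/255 = 0.356863 (inverted)
t(0,0) = 2.78 - 1.800·0.356863 = 2.138
Σt over all 6·8 pixels = 8232/85 ≈ 96.8470588
V = pitch²·Σt = 1.9²·8232/85 = 349.618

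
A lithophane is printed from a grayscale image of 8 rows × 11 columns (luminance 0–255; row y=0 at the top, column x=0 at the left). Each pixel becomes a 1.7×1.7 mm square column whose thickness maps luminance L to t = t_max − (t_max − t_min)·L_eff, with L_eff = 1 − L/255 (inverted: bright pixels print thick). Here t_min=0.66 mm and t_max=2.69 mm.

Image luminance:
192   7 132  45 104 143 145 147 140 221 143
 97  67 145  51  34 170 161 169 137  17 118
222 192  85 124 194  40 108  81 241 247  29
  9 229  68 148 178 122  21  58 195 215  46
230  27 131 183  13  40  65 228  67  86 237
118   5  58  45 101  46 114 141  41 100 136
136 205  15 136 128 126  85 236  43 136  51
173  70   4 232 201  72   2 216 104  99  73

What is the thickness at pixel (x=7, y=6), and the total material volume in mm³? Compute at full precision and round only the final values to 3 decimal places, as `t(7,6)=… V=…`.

t(7,6)=2.539 V=402.335

span = t_max - t_min = 2.69 - 0.66 = 2.030
L(7,6) = 236, L_eff = 1 - 236/255 = 0.074510 (inverted)
t(7,6) = 2.69 - 2.030·0.074510 = 2.539
Σt over all 8·11 pixels = 887504/6375 ≈ 139.2163137
V = pitch²·Σt = 1.7²·887504/6375 = 402.335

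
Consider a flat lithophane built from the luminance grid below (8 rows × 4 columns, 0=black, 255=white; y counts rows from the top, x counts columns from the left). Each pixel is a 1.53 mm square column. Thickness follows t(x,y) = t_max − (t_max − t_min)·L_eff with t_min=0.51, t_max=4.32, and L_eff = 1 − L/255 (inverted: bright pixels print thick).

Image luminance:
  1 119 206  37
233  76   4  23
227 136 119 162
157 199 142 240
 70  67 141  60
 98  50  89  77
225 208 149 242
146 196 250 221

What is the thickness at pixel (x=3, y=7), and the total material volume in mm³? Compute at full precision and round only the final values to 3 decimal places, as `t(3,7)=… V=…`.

t(3,7)=3.812 V=191.048

span = t_max - t_min = 4.32 - 0.51 = 3.810
L(3,7) = 221, L_eff = 1 - 221/255 = 0.133333 (inverted)
t(3,7) = 4.32 - 3.810·0.133333 = 3.812
Σt over all 8·4 pixels = 69371/850 ≈ 81.6129412
V = pitch²·Σt = 1.53²·69371/850 = 191.048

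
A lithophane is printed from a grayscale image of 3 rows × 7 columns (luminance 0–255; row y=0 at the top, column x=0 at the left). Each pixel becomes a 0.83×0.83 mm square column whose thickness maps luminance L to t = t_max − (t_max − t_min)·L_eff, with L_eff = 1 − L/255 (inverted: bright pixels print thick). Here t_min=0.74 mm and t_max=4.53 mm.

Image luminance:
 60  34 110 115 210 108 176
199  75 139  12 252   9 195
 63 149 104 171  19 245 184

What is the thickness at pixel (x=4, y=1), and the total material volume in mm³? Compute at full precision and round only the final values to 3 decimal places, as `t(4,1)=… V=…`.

span = t_max - t_min = 4.53 - 0.74 = 3.790
L(4,1) = 252, L_eff = 1 - 252/255 = 0.011765 (inverted)
t(4,1) = 4.53 - 3.790·0.011765 = 4.485
Σt over all 3·7 pixels = 1392661/25500 ≈ 54.6141569
V = pitch²·Σt = 0.83²·1392661/25500 = 37.624

t(4,1)=4.485 V=37.624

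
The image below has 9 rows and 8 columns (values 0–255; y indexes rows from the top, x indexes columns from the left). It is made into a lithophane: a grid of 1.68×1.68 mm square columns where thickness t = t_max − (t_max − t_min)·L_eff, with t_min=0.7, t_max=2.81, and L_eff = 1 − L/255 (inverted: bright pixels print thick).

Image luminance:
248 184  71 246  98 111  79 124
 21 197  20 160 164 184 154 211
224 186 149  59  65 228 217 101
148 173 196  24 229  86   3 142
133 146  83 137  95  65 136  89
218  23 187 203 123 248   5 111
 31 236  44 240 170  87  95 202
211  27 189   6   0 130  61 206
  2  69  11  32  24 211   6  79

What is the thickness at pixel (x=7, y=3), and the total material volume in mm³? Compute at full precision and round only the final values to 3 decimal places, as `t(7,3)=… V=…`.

span = t_max - t_min = 2.81 - 0.7 = 2.110
L(7,3) = 142, L_eff = 1 - 142/255 = 0.443137 (inverted)
t(7,3) = 2.81 - 2.110·0.443137 = 1.875
Σt over all 9·8 pixels = 3157403/25500 ≈ 123.8197255
V = pitch²·Σt = 1.68²·3157403/25500 = 349.469

t(7,3)=1.875 V=349.469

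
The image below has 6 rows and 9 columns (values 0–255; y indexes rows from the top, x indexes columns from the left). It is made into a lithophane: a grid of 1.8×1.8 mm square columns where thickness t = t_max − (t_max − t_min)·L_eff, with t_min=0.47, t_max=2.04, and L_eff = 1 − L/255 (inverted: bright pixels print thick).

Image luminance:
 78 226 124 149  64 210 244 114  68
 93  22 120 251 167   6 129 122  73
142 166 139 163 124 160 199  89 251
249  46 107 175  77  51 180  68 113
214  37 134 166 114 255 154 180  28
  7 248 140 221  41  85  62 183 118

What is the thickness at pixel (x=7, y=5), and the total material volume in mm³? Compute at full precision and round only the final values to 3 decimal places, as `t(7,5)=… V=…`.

span = t_max - t_min = 2.04 - 0.47 = 1.570
L(7,5) = 183, L_eff = 1 - 183/255 = 0.282353 (inverted)
t(7,5) = 2.04 - 1.570·0.282353 = 1.597
Σt over all 6·9 pixels = 147426/2125 ≈ 69.3769412
V = pitch²·Σt = 1.8²·147426/2125 = 224.781

t(7,5)=1.597 V=224.781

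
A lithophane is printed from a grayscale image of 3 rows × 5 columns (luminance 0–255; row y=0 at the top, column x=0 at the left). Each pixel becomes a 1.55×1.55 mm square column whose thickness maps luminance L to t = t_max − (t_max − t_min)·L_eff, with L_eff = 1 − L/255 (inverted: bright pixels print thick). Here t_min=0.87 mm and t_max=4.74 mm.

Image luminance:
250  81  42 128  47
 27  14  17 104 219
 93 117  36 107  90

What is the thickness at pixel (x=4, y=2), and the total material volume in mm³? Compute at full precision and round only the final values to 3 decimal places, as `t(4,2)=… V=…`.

t(4,2)=2.236 V=81.378

span = t_max - t_min = 4.74 - 0.87 = 3.870
L(4,2) = 90, L_eff = 1 - 90/255 = 0.647059 (inverted)
t(4,2) = 4.74 - 3.870·0.647059 = 2.236
Σt over all 3·5 pixels = 287913/8500 ≈ 33.8721176
V = pitch²·Σt = 1.55²·287913/8500 = 81.378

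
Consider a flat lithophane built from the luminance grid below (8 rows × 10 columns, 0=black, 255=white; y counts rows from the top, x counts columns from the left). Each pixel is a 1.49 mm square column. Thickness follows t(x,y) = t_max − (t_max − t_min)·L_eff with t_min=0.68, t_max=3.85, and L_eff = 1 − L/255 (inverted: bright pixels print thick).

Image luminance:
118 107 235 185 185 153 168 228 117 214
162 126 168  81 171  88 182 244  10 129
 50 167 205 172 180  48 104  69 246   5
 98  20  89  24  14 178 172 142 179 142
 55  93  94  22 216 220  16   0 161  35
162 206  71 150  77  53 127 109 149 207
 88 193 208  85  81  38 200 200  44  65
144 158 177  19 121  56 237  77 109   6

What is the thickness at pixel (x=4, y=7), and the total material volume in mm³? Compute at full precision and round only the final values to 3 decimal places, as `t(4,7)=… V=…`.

t(4,7)=2.184 V=394.113

span = t_max - t_min = 3.85 - 0.68 = 3.170
L(4,7) = 121, L_eff = 1 - 121/255 = 0.525490 (inverted)
t(4,7) = 3.85 - 3.170·0.525490 = 2.184
Σt over all 8·10 pixels = 1131692/6375 ≈ 177.5203137
V = pitch²·Σt = 1.49²·1131692/6375 = 394.113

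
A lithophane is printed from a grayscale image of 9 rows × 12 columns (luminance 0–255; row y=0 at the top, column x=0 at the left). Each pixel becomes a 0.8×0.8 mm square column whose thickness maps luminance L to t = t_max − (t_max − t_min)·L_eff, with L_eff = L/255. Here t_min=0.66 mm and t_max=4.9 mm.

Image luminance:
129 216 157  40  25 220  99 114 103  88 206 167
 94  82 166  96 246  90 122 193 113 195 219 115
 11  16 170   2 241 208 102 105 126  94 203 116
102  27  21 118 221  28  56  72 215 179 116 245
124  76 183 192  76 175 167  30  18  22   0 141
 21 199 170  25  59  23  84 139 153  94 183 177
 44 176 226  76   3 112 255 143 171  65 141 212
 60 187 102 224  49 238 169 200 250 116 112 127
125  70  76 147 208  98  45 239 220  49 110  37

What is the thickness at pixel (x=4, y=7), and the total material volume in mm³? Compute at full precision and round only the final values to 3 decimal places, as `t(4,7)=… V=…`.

t(4,7)=4.085 V=195.006

span = t_max - t_min = 4.9 - 0.66 = 4.240
L(4,7) = 49, L_eff = 49/255 = 0.192157
t(4,7) = 4.9 - 4.240·0.192157 = 4.085
Σt over all 9·12 pixels = 1942438/6375 ≈ 304.6961569
V = pitch²·Σt = 0.8²·1942438/6375 = 195.006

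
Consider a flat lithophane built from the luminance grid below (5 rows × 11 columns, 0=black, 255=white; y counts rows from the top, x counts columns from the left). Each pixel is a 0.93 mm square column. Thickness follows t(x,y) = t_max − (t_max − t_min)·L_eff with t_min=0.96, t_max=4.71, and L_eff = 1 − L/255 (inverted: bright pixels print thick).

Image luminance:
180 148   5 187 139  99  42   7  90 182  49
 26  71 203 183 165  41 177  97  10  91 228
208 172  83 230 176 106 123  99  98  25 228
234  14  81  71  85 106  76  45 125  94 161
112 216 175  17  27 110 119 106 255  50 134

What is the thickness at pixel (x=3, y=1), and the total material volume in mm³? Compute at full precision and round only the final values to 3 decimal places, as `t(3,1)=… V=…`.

t(3,1)=3.651 V=126.827

span = t_max - t_min = 4.71 - 0.96 = 3.750
L(3,1) = 183, L_eff = 1 - 183/255 = 0.282353 (inverted)
t(3,1) = 4.71 - 3.750·0.282353 = 3.651
Σt over all 5·11 pixels = 49857/340 ≈ 146.6382353
V = pitch²·Σt = 0.93²·49857/340 = 126.827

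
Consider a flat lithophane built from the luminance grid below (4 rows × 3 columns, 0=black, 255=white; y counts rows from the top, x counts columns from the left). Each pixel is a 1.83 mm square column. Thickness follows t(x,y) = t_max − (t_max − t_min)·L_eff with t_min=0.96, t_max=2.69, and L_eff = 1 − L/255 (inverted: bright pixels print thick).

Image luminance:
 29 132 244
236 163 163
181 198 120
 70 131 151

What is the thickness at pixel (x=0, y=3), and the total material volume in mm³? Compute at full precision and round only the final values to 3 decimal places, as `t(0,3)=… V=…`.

span = t_max - t_min = 2.69 - 0.96 = 1.730
L(0,3) = 70, L_eff = 1 - 70/255 = 0.725490 (inverted)
t(0,3) = 2.69 - 1.730·0.725490 = 1.435
Σt over all 4·3 pixels = 101379/4250 ≈ 23.8538824
V = pitch²·Σt = 1.83²·101379/4250 = 79.884

t(0,3)=1.435 V=79.884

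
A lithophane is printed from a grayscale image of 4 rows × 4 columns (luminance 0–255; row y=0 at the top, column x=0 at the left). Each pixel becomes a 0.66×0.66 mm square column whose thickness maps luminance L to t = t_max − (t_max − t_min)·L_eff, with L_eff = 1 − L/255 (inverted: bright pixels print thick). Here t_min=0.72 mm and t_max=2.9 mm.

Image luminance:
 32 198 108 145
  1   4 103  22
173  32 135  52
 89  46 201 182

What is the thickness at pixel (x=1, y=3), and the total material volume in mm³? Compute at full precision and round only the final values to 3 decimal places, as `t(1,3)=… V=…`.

span = t_max - t_min = 2.9 - 0.72 = 2.180
L(1,3) = 46, L_eff = 1 - 46/255 = 0.819608 (inverted)
t(1,3) = 2.9 - 2.180·0.819608 = 1.113
Σt over all 4·4 pixels = 312887/12750 ≈ 24.5401569
V = pitch²·Σt = 0.66²·312887/12750 = 10.690

t(1,3)=1.113 V=10.690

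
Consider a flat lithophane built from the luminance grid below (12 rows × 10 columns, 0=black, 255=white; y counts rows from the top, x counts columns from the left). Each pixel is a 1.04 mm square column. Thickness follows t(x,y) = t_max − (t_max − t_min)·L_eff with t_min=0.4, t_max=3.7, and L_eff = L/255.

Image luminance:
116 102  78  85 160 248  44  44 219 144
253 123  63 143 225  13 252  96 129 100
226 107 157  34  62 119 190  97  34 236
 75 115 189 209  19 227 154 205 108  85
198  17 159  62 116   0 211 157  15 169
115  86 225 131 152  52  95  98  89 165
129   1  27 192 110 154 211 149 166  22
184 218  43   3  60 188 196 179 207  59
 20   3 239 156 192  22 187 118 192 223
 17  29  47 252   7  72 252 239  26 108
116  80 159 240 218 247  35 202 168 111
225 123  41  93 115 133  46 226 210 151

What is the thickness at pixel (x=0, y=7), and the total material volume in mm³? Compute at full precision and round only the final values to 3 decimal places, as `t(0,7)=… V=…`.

span = t_max - t_min = 3.7 - 0.4 = 3.300
L(0,7) = 184, L_eff = 184/255 = 0.721569
t(0,7) = 3.7 - 3.300·0.721569 = 1.319
Σt over all 12·10 pixels = 41523/170 ≈ 244.2529412
V = pitch²·Σt = 1.04²·41523/170 = 264.184

t(0,7)=1.319 V=264.184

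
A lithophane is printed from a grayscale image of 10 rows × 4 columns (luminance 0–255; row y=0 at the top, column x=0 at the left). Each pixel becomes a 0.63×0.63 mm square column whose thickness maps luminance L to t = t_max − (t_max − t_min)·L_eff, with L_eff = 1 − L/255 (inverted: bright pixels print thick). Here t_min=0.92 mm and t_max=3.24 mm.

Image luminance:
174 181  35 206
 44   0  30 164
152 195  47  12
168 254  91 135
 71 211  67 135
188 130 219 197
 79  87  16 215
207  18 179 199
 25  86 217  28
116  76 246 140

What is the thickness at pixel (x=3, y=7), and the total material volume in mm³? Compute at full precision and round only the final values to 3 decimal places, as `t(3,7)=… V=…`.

t(3,7)=2.731 V=32.805

span = t_max - t_min = 3.24 - 0.92 = 2.320
L(3,7) = 199, L_eff = 1 - 199/255 = 0.219608 (inverted)
t(3,7) = 3.24 - 2.320·0.219608 = 2.731
Σt over all 10·4 pixels = 35128/425 ≈ 82.6541176
V = pitch²·Σt = 0.63²·35128/425 = 32.805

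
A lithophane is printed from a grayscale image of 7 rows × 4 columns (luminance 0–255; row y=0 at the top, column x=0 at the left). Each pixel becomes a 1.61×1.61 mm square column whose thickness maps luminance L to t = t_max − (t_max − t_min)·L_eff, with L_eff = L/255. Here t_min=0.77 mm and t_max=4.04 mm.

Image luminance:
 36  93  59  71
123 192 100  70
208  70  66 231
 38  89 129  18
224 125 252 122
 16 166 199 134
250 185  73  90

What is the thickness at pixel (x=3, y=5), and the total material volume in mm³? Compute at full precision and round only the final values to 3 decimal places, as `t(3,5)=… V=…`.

span = t_max - t_min = 4.04 - 0.77 = 3.270
L(3,5) = 134, L_eff = 134/255 = 0.525490
t(3,5) = 4.04 - 3.270·0.525490 = 2.322
Σt over all 7·4 pixels = 587759/8500 ≈ 69.1481176
V = pitch²·Σt = 1.61²·587759/8500 = 179.239

t(3,5)=2.322 V=179.239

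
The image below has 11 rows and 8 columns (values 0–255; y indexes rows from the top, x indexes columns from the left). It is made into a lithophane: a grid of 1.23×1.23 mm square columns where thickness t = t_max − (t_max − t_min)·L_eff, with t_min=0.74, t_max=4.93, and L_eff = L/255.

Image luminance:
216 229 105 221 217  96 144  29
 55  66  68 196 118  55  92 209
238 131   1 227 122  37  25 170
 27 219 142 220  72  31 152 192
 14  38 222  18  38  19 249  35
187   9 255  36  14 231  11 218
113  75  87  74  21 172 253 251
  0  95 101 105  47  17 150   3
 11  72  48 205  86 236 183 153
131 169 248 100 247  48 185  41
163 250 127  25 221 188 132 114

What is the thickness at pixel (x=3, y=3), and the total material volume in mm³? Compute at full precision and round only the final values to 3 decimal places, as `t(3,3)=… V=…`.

t(3,3)=1.315 V=391.285

span = t_max - t_min = 4.93 - 0.74 = 4.190
L(3,3) = 220, L_eff = 220/255 = 0.862745
t(3,3) = 4.93 - 4.190·0.862745 = 1.315
Σt over all 11·8 pixels = 6595123/25500 ≈ 258.6322745
V = pitch²·Σt = 1.23²·6595123/25500 = 391.285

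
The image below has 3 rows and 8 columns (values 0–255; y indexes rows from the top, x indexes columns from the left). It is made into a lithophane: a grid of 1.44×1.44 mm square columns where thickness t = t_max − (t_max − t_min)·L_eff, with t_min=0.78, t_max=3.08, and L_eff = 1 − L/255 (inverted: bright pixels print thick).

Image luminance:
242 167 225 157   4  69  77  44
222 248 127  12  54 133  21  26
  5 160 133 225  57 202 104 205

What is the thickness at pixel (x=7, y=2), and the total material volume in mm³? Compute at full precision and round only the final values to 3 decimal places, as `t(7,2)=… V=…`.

t(7,2)=2.629 V=93.412

span = t_max - t_min = 3.08 - 0.78 = 2.300
L(7,2) = 205, L_eff = 1 - 205/255 = 0.196078 (inverted)
t(7,2) = 3.08 - 2.300·0.196078 = 2.629
Σt over all 3·8 pixels = 38291/850 ≈ 45.0482353
V = pitch²·Σt = 1.44²·38291/850 = 93.412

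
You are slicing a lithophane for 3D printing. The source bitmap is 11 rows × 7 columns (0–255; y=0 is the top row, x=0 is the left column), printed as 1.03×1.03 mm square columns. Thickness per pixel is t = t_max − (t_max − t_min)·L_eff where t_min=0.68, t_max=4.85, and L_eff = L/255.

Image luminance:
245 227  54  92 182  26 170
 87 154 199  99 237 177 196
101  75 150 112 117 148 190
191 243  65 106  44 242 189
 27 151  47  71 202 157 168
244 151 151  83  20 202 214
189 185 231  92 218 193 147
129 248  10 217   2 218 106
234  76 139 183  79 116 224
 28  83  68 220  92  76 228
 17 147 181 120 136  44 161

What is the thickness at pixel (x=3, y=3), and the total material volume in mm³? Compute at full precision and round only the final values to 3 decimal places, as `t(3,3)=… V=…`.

t(3,3)=3.117 V=208.080

span = t_max - t_min = 4.85 - 0.68 = 4.170
L(3,3) = 106, L_eff = 106/255 = 0.415686
t(3,3) = 4.85 - 4.170·0.415686 = 3.117
Σt over all 11·7 pixels = 416787/2125 ≈ 196.1350588
V = pitch²·Σt = 1.03²·416787/2125 = 208.080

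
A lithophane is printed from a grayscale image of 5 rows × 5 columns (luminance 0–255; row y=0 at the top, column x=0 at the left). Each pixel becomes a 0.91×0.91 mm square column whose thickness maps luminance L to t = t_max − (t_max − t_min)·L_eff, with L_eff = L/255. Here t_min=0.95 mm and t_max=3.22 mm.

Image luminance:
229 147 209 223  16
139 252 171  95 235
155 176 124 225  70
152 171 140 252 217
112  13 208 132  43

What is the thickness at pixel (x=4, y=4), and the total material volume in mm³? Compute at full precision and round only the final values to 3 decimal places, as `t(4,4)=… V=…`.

t(4,4)=2.837 V=37.868

span = t_max - t_min = 3.22 - 0.95 = 2.270
L(4,4) = 43, L_eff = 43/255 = 0.168627
t(4,4) = 3.22 - 2.270·0.168627 = 2.837
Σt over all 5·5 pixels = 97174/2125 ≈ 45.7289412
V = pitch²·Σt = 0.91²·97174/2125 = 37.868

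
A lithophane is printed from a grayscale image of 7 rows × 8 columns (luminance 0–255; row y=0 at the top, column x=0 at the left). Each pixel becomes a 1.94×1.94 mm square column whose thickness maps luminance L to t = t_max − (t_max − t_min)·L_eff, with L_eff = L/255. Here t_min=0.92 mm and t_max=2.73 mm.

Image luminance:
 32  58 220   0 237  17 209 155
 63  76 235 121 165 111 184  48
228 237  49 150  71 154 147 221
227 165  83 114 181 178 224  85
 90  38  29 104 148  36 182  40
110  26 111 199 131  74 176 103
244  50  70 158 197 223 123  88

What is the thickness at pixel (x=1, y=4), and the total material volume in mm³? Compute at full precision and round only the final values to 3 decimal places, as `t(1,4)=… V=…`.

t(1,4)=2.460 V=383.171

span = t_max - t_min = 2.73 - 0.92 = 1.810
L(1,4) = 38, L_eff = 38/255 = 0.149020
t(1,4) = 2.73 - 1.810·0.149020 = 2.460
Σt over all 7·8 pixels = 519229/5100 ≈ 101.8096078
V = pitch²·Σt = 1.94²·519229/5100 = 383.171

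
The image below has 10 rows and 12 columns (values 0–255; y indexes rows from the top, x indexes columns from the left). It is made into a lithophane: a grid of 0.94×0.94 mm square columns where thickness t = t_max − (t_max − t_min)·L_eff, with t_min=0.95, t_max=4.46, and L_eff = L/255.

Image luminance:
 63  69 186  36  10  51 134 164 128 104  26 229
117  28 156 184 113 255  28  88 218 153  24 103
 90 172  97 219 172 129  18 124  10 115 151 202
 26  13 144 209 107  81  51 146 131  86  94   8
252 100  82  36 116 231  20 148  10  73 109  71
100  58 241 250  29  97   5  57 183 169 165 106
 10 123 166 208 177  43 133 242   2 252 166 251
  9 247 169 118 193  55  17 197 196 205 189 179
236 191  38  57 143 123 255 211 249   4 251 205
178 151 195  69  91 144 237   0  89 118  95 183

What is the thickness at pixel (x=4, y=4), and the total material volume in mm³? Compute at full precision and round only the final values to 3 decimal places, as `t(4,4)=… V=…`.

span = t_max - t_min = 4.46 - 0.95 = 3.510
L(4,4) = 116, L_eff = 116/255 = 0.454902
t(4,4) = 4.46 - 3.510·0.454902 = 2.863
Σt over all 10·12 pixels = 279069/850 ≈ 328.3164706
V = pitch²·Σt = 0.94²·279069/850 = 290.100

t(4,4)=2.863 V=290.100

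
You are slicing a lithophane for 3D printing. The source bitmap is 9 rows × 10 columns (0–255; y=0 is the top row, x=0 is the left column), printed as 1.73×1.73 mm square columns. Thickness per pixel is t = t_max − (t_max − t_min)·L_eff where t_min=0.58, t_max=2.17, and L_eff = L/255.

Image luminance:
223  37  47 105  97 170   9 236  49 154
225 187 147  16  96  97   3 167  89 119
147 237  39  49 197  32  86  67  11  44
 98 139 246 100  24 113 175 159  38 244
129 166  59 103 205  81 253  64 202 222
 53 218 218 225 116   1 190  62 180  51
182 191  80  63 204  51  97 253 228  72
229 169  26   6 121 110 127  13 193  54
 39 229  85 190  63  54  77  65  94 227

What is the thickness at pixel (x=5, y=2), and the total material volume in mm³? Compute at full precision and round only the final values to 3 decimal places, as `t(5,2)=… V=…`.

span = t_max - t_min = 2.17 - 0.58 = 1.590
L(5,2) = 32, L_eff = 32/255 = 0.125490
t(5,2) = 2.17 - 1.590·0.125490 = 1.970
Σt over all 9·10 pixels = 540963/4250 ≈ 127.2854118
V = pitch²·Σt = 1.73²·540963/4250 = 380.953

t(5,2)=1.970 V=380.953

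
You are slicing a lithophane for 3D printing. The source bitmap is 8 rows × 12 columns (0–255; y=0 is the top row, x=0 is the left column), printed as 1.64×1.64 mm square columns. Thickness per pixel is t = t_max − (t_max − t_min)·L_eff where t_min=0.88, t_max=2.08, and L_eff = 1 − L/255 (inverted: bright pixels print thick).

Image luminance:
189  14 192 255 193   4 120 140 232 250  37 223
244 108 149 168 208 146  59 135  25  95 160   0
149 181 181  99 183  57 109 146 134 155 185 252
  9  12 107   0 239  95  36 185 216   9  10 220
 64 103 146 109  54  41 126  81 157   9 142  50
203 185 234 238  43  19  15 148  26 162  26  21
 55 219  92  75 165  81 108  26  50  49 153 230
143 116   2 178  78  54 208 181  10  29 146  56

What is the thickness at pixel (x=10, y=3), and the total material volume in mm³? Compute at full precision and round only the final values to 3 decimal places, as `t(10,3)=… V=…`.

span = t_max - t_min = 2.08 - 0.88 = 1.200
L(10,3) = 10, L_eff = 1 - 10/255 = 0.960784 (inverted)
t(10,3) = 2.08 - 1.200·0.960784 = 0.927
Σt over all 8·12 pixels = 58346/425 ≈ 137.2847059
V = pitch²·Σt = 1.64²·58346/425 = 369.241

t(10,3)=0.927 V=369.241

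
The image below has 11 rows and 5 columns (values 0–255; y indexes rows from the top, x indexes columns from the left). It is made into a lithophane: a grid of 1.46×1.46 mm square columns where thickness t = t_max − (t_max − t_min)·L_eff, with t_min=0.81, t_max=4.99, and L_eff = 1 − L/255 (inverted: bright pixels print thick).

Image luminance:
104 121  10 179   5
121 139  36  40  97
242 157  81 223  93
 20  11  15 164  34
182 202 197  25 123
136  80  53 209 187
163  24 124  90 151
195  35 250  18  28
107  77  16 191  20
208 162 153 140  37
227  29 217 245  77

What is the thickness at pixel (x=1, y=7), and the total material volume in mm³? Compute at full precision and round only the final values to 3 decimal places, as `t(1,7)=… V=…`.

t(1,7)=1.384 V=314.046

span = t_max - t_min = 4.99 - 0.81 = 4.180
L(1,7) = 35, L_eff = 1 - 35/255 = 0.862745 (inverted)
t(1,7) = 4.99 - 4.180·0.862745 = 1.384
Σt over all 11·5 pixels = 250459/1700 ≈ 147.3288235
V = pitch²·Σt = 1.46²·250459/1700 = 314.046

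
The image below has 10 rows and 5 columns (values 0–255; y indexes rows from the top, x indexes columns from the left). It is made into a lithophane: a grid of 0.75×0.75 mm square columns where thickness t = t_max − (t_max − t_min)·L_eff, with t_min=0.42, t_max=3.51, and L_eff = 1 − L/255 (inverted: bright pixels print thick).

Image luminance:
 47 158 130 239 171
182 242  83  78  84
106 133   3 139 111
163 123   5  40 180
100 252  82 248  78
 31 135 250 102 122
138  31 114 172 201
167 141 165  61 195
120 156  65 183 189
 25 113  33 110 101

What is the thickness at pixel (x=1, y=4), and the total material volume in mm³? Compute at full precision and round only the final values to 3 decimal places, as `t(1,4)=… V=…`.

span = t_max - t_min = 3.51 - 0.42 = 3.090
L(1,4) = 252, L_eff = 1 - 252/255 = 0.011765 (inverted)
t(1,4) = 3.51 - 3.090·0.011765 = 3.474
Σt over all 10·5 pixels = 827091/8500 ≈ 97.3048235
V = pitch²·Σt = 0.75²·827091/8500 = 54.734

t(1,4)=3.474 V=54.734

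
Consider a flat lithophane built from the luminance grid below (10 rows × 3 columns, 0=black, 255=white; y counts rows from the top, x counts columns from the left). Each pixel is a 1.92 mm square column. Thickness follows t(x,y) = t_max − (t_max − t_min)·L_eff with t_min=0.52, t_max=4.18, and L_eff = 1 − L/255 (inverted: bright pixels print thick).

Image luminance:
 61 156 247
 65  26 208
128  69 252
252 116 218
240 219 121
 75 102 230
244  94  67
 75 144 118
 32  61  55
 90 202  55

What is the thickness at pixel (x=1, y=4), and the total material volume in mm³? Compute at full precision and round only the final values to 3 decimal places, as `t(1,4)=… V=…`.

span = t_max - t_min = 4.18 - 0.52 = 3.660
L(1,4) = 219, L_eff = 1 - 219/255 = 0.141176 (inverted)
t(1,4) = 4.18 - 3.660·0.141176 = 3.663
Σt over all 10·3 pixels = 155821/2125 ≈ 73.3275294
V = pitch²·Σt = 1.92²·155821/2125 = 270.315

t(1,4)=3.663 V=270.315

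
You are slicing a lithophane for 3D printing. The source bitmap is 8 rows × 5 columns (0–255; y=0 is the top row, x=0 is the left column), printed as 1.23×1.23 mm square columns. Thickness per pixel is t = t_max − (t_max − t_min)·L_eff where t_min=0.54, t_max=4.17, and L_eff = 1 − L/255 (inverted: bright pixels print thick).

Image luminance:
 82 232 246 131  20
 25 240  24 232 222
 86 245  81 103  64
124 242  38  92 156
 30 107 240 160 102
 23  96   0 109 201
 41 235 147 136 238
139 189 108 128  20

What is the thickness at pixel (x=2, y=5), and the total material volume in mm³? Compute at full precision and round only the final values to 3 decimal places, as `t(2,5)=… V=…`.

t(2,5)=0.540 V=143.247

span = t_max - t_min = 4.17 - 0.54 = 3.630
L(2,5) = 0, L_eff = 1 - 0/255 = 1.000000 (inverted)
t(2,5) = 4.17 - 3.630·1.000000 = 0.540
Σt over all 8·5 pixels = 94.684
V = pitch²·Σt = 1.23²·94.684 = 143.247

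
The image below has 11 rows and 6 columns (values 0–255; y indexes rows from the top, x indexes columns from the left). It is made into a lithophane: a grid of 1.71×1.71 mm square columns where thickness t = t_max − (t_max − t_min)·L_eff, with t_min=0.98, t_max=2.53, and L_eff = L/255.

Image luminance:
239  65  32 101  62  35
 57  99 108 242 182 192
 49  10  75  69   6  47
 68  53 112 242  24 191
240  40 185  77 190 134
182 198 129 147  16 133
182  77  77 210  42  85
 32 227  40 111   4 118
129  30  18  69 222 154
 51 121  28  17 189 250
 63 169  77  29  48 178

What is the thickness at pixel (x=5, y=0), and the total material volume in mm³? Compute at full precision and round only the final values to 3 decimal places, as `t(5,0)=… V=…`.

t(5,0)=2.317 V=362.462

span = t_max - t_min = 2.53 - 0.98 = 1.550
L(5,0) = 35, L_eff = 35/255 = 0.137255
t(5,0) = 2.53 - 1.550·0.137255 = 2.317
Σt over all 11·6 pixels = 31609/255 ≈ 123.9568627
V = pitch²·Σt = 1.71²·31609/255 = 362.462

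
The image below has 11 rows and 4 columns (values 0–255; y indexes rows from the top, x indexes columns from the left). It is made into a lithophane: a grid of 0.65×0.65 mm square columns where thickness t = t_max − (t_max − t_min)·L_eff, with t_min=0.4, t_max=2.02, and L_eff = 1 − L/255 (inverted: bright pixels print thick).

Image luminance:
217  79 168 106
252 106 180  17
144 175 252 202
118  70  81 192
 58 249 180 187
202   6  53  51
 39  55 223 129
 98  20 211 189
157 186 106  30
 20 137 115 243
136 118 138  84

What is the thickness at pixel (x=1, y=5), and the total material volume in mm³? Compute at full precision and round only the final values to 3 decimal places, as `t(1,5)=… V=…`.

span = t_max - t_min = 2.02 - 0.4 = 1.620
L(1,5) = 6, L_eff = 1 - 6/255 = 0.976471 (inverted)
t(1,5) = 2.02 - 1.620·0.976471 = 0.438
Σt over all 11·4 pixels = 230833/4250 ≈ 54.3136471
V = pitch²·Σt = 0.65²·230833/4250 = 22.948

t(1,5)=0.438 V=22.948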